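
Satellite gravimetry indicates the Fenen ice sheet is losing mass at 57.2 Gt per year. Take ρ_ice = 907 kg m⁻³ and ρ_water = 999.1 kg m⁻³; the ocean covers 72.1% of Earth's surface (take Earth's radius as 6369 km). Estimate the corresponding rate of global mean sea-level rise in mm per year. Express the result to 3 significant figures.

ρ_w = 999.1 kg m⁻³. Annual water volume added = 57.2 Gt / ρ_w = 5.720×10^13 kg / 999.1 kg m⁻³ = 5.725×10^10 m³.
Δh per year = 5.725×10^10 / 3.68×10^14 = 1.56×10^-4 m = 0.156 mm.

≈ 0.156 mm/yr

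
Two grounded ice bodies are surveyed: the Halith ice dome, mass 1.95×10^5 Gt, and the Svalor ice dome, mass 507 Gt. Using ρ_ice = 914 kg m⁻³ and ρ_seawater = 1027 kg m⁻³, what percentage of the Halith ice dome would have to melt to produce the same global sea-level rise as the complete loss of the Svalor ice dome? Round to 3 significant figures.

Equal sea-level rise means equal mass of meltwater, i.e. equal mass of ice lost.
Ice mass of Svalor: 5.070×10^14 kg; ice mass of Halith: 1.950×10^17 kg.
Fraction required = 5.070×10^14 / 1.950×10^17 = 2.60×10^-3 → 0.260 %.

≈ 0.260 %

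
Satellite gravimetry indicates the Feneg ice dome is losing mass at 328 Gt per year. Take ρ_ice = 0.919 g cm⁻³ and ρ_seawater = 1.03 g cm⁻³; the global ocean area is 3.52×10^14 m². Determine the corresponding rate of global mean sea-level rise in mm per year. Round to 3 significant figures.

ρ_w = 1.03 g cm⁻³ = 1030 kg m⁻³. Annual water volume added = 328 Gt / ρ_w = 3.280×10^14 kg / 1030 kg m⁻³ = 3.184×10^11 m³.
Δh per year = 3.184×10^11 / 3.52×10^14 = 9.05×10^-4 m = 0.905 mm.

≈ 0.905 mm/yr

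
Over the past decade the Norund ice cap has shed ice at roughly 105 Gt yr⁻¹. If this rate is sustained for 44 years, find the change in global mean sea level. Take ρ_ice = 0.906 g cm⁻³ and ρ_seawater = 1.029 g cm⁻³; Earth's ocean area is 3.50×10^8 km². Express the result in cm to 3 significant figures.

≈ 1.28 cm

Total mass lost = 105 Gt/yr × 44 yr = 4620 Gt = 4.620×10^15 kg.
ρ_w = 1.029 g cm⁻³ = 1029 kg m⁻³, so water volume = 4.620×10^15 / 1029 = 4.490×10^12 m³.
Δh = 4.490×10^12 / 3.50×10^14 = 0.0128 m = 1.28 cm.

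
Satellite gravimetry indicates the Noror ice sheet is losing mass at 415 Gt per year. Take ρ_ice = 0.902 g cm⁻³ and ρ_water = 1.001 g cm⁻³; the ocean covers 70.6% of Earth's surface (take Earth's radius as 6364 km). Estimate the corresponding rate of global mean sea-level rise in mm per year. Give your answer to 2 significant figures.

ρ_w = 1.001 g cm⁻³ = 1001 kg m⁻³. Annual water volume added = 415 Gt / ρ_w = 4.150×10^14 kg / 1001 kg m⁻³ = 4.146×10^11 m³.
Δh per year = 4.146×10^11 / 3.59×10^14 = 1.15×10^-3 m = 1.2 mm.

≈ 1.2 mm/yr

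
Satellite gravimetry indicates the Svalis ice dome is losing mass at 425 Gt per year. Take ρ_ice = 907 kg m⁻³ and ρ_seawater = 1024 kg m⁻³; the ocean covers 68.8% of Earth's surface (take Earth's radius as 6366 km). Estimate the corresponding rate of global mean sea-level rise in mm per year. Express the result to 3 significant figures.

≈ 1.18 mm/yr

ρ_w = 1024 kg m⁻³. Annual water volume added = 425 Gt / ρ_w = 4.250×10^14 kg / 1024 kg m⁻³ = 4.150×10^11 m³.
Δh per year = 4.150×10^11 / 3.50×10^14 = 1.18×10^-3 m = 1.18 mm.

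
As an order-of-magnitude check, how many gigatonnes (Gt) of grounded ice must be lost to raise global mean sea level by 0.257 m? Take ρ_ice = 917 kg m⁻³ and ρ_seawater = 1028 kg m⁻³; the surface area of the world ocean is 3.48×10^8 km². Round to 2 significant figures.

≈ 9.2×10^4 Gt

Required water volume = Δh × A = 0.257 m × 3.48×10^14 m² = 8.944×10^13 m³.
ρ_w = 1028 kg m⁻³, so the mass of water = 8.944×10^13 m³ × 1028 kg m⁻³ = 9.194×10^16 kg = 9.2×10^4 Gt (and the same mass of ice, by conservation).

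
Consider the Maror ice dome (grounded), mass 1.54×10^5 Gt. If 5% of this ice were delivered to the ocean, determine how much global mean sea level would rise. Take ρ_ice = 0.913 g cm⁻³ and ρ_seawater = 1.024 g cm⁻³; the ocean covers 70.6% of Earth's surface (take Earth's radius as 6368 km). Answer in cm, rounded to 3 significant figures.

Maror: 0.05 × 1.54×10^5 Gt = 7.700×10^15 kg; dividing by ρ_w = 1.024 g cm⁻³ = 1024 kg m⁻³ gives 7.520×10^12 m³ of water.
Spread over 3.60×10^14 m² of ocean, Δh = 7.520×10^12 / 3.60×10^14 = 0.0209 m = 2.09 cm.

≈ 2.09 cm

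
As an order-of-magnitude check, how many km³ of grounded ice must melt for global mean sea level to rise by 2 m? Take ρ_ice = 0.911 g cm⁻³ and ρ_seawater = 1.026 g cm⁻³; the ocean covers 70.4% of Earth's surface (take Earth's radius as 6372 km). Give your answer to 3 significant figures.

Required water volume = Δh × A = 2 m × 3.59×10^14 m² = 7.184×10^14 m³ = 7.184×10^5 km³.
Ice volume = water volume × ρ_w/ρ_ice = 7.184×10^5 × 1026/911 = 8.09×10^5 km³.

≈ 8.09×10^5 km³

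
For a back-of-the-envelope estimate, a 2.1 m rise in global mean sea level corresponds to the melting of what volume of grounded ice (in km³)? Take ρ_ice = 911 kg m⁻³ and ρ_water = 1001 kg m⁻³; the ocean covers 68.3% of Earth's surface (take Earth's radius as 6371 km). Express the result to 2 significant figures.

Required water volume = Δh × A = 2.1 m × 3.48×10^14 m² = 7.316×10^14 m³ = 7.316×10^5 km³.
Ice volume = water volume × ρ_w/ρ_ice = 7.316×10^5 × 1001/911 = 8.0×10^5 km³.

≈ 8.0×10^5 km³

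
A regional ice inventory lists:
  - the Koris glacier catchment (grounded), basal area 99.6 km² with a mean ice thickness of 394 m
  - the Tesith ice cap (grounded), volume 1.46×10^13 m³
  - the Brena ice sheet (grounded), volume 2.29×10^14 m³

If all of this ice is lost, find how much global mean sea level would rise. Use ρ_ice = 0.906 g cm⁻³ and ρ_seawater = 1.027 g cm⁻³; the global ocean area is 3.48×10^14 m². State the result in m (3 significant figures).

≈ 0.618 m

Koris: ice volume = 99.6 km² × 394 m = 39.24 km³; 39.24 × (906/1027) = 34.62 km³ of water.
Tesith: 1.46×10^13 m³ × (906/1027) = 1.288×10^13 m³ of water.
Brena: 2.29×10^14 m³ × (906/1027) = 2.020×10^14 m³ of water.
Total added water ≈ 2.149×10^14 m³ over 3.48×10^14 m² → Δh = 0.618 m.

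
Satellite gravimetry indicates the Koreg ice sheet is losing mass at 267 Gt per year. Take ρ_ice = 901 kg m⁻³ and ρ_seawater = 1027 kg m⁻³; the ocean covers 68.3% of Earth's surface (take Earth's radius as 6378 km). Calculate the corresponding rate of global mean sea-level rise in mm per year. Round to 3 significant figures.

ρ_w = 1027 kg m⁻³. Annual water volume added = 267 Gt / ρ_w = 2.670×10^14 kg / 1027 kg m⁻³ = 2.600×10^11 m³.
Δh per year = 2.600×10^11 / 3.49×10^14 = 7.45×10^-4 m = 0.745 mm.

≈ 0.745 mm/yr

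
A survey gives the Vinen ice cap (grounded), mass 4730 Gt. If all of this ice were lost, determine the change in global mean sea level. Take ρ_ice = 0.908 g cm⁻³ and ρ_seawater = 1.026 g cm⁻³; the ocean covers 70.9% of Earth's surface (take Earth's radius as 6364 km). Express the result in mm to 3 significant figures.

Vinen: 4730 Gt = 4.730×10^15 kg; dividing by ρ_w = 1.026 g cm⁻³ = 1026 kg m⁻³ gives 4.610×10^12 m³ of water.
Spread over 3.61×10^14 m² of ocean, Δh = 4.610×10^12 / 3.61×10^14 = 0.0128 m = 12.8 mm.

≈ 12.8 mm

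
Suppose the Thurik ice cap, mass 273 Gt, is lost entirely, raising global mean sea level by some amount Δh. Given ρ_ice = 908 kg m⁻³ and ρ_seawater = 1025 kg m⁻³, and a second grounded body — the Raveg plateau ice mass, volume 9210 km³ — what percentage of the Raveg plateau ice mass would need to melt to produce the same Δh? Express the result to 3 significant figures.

≈ 3.26 %

Equal sea-level rise means equal mass of meltwater, i.e. equal mass of ice lost.
Ice mass of Thurik: 2.730×10^14 kg; ice mass of Raveg: 8.363×10^15 kg.
Fraction required = 2.730×10^14 / 8.363×10^15 = 0.0326 → 3.26 %.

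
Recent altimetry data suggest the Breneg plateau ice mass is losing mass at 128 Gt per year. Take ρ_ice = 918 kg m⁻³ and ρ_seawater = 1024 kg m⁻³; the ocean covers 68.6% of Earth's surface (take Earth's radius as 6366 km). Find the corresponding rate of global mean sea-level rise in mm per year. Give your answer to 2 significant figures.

≈ 0.36 mm/yr

ρ_w = 1024 kg m⁻³. Annual water volume added = 128 Gt / ρ_w = 1.280×10^14 kg / 1024 kg m⁻³ = 1.250×10^11 m³.
Δh per year = 1.250×10^11 / 3.49×10^14 = 3.58×10^-4 m = 0.36 mm.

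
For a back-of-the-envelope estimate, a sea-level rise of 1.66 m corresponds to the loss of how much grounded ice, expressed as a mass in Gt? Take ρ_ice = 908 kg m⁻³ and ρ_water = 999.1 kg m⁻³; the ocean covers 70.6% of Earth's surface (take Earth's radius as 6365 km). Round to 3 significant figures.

Required water volume = Δh × A = 1.66 m × 3.59×10^14 m² = 5.966×10^14 m³.
ρ_w = 999.1 kg m⁻³, so the mass of water = 5.966×10^14 m³ × 999.1 kg m⁻³ = 5.961×10^17 kg = 5.96×10^5 Gt (and the same mass of ice, by conservation).

≈ 5.96×10^5 Gt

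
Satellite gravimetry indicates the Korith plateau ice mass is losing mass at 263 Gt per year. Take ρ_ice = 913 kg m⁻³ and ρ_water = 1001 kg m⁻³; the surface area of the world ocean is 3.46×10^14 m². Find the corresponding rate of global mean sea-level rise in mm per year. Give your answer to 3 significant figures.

ρ_w = 1001 kg m⁻³. Annual water volume added = 263 Gt / ρ_w = 2.630×10^14 kg / 1001 kg m⁻³ = 2.627×10^11 m³.
Δh per year = 2.627×10^11 / 3.46×10^14 = 7.59×10^-4 m = 0.759 mm.

≈ 0.759 mm/yr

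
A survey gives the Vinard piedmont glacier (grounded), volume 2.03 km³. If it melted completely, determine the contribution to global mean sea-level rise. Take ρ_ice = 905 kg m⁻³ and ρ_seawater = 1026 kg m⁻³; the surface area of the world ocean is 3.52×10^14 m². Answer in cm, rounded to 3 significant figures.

Vinard: 2.03 km³ × (905/1026) = 1.791 km³ of water.
Spread over 3.52×10^14 m² of ocean, Δh = 1.791×10^9 / 3.52×10^14 = 5.09×10^-6 m = 5.09×10^-4 cm.

≈ 5.09×10^-4 cm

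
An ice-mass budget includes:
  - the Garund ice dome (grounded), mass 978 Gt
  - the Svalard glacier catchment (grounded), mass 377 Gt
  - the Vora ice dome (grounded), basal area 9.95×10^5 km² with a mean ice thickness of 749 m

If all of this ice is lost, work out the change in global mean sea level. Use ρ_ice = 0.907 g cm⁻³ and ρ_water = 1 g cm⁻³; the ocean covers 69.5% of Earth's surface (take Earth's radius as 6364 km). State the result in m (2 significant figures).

Garund: 978 Gt = 9.780×10^14 kg; dividing by ρ_w = 1 g cm⁻³ = 1000 kg m⁻³ gives 9.780×10^11 m³ of water.
Svalard: 377 Gt = 3.770×10^14 kg; dividing by ρ_w = 1000 kg m⁻³ gives 3.770×10^11 m³ of water.
Vora: ice volume = 9.95×10^5 km² × 749 m = 7.453×10^5 km³; 7.453×10^5 × (907/1000) = 6.759×10^5 km³ of water.
Total added water ≈ 6.773×10^14 m³ over 3.54×10^14 m² → Δh = 1.91 m.

≈ 1.9 m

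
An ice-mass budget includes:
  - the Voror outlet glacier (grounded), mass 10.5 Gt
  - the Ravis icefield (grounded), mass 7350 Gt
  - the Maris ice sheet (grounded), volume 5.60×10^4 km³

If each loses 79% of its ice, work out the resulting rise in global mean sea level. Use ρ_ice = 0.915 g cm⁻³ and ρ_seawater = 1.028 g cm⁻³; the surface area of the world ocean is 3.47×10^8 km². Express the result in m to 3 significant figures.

≈ 0.130 m

Voror: 0.79 × 10.5 Gt = 8.295×10^12 kg; dividing by ρ_w = 1.028 g cm⁻³ = 1028 kg m⁻³ gives 8.069×10^9 m³ of water.
Ravis: 0.79 × 7350 Gt = 5.806×10^15 kg; dividing by ρ_w = 1028 kg m⁻³ gives 5.648×10^12 m³ of water.
Maris: 0.79 × 5.60×10^4 km³ × (915/1028) = 3.938×10^4 km³ of water.
Total added water ≈ 4.503×10^13 m³ over 3.47×10^14 m² → Δh = 0.130 m.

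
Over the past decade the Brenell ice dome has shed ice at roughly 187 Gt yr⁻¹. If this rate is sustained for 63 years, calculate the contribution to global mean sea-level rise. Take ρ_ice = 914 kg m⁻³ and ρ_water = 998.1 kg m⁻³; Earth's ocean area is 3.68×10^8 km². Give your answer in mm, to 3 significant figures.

≈ 32.1 mm

Total mass lost = 187 Gt/yr × 63 yr = 1.178×10^4 Gt = 1.178×10^16 kg.
ρ_w = 998.1 kg m⁻³, so water volume = 1.178×10^16 / 998.1 = 1.180×10^13 m³.
Δh = 1.180×10^13 / 3.68×10^14 = 0.0321 m = 32.1 mm.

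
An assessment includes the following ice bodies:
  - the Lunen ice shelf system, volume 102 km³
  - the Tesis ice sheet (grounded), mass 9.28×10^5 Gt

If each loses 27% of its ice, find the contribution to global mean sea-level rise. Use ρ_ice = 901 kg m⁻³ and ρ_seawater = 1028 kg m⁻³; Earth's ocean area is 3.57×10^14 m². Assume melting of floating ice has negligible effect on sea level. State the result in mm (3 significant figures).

The Lunen ice shelf system is floating and already displaces its own weight of water, so its melt adds essentially nothing to sea level.
Tesis: 0.27 × 9.28×10^5 Gt = 2.506×10^17 kg; dividing by ρ_w = 1028 kg m⁻³ gives 2.437×10^14 m³ of water.
Total added water ≈ 2.437×10^14 m³ over 3.57×10^14 m² → Δh = 0.683 m = 683 mm.

≈ 683 mm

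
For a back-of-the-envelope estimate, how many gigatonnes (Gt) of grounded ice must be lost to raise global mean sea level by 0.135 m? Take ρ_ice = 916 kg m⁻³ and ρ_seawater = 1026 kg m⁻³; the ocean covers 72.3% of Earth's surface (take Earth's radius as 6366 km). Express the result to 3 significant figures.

Required water volume = Δh × A = 0.135 m × 3.68×10^14 m² = 4.971×10^13 m³.
ρ_w = 1026 kg m⁻³, so the mass of water = 4.971×10^13 m³ × 1026 kg m⁻³ = 5.100×10^16 kg = 5.10×10^4 Gt (and the same mass of ice, by conservation).

≈ 5.10×10^4 Gt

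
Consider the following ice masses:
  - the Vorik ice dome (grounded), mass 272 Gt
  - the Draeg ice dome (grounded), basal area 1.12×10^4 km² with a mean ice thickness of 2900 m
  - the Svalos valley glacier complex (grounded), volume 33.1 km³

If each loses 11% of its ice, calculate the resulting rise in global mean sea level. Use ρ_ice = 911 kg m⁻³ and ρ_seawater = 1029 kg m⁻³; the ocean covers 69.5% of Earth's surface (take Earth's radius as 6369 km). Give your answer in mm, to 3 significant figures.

Vorik: 0.11 × 272 Gt = 2.992×10^13 kg; dividing by ρ_w = 1029 kg m⁻³ gives 2.908×10^10 m³ of water.
Draeg: ice volume = 1.12×10^4 km² × 2900 m = 3.248×10^4 km³; 0.11 × 3.248×10^4 × (911/1029) = 3163 km³ of water.
Svalos: 0.11 × 33.1 km³ × (911/1029) = 3.223 km³ of water.
Total added water ≈ 3.195×10^12 m³ over 3.54×10^14 m² → Δh = 9.02×10^-3 m = 9.02 mm.

≈ 9.02 mm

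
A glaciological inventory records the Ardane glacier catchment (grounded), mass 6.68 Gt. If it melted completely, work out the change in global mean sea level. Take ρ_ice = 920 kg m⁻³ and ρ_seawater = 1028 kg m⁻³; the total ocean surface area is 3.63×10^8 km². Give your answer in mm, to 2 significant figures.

≈ 0.018 mm

Ardane: 6.68 Gt = 6.680×10^12 kg; dividing by ρ_w = 1028 kg m⁻³ gives 6.498×10^9 m³ of water.
Spread over 3.63×10^14 m² of ocean, Δh = 6.498×10^9 / 3.63×10^14 = 1.79×10^-5 m = 0.018 mm.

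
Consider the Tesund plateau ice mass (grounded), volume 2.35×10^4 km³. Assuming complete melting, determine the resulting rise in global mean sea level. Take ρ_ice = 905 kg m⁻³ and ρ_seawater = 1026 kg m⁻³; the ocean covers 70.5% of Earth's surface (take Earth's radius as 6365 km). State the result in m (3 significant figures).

≈ 0.0578 m

Tesund: 2.35×10^4 km³ × (905/1026) = 2.073×10^4 km³ of water.
Spread over 3.59×10^14 m² of ocean, Δh = 2.073×10^13 / 3.59×10^14 = 0.0578 m.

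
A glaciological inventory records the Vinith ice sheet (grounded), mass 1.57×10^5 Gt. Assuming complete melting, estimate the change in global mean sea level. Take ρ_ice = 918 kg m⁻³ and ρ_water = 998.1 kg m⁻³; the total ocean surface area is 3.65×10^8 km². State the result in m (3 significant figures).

≈ 0.431 m

Vinith: 1.57×10^5 Gt = 1.570×10^17 kg; dividing by ρ_w = 998.1 kg m⁻³ gives 1.573×10^14 m³ of water.
Spread over 3.65×10^14 m² of ocean, Δh = 1.573×10^14 / 3.65×10^14 = 0.431 m.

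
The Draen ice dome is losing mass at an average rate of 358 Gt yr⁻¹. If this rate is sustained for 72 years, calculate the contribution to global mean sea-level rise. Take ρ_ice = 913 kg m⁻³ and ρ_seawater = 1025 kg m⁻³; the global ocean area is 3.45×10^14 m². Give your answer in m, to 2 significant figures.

≈ 0.073 m

Total mass lost = 358 Gt/yr × 72 yr = 2.578×10^4 Gt = 2.578×10^16 kg.
ρ_w = 1025 kg m⁻³, so water volume = 2.578×10^16 / 1025 = 2.515×10^13 m³.
Δh = 2.515×10^13 / 3.45×10^14 = 0.0729 m.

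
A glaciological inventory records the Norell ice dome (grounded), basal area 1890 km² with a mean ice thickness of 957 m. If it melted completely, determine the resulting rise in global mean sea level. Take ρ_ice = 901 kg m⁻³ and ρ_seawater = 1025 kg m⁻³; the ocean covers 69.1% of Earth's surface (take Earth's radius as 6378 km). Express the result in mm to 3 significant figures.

≈ 4.50 mm

Norell: ice volume = 1890 km² × 957 m = 1809 km³; 1809 × (901/1025) = 1590 km³ of water.
Spread over 3.53×10^14 m² of ocean, Δh = 1.590×10^12 / 3.53×10^14 = 4.50×10^-3 m = 4.50 mm.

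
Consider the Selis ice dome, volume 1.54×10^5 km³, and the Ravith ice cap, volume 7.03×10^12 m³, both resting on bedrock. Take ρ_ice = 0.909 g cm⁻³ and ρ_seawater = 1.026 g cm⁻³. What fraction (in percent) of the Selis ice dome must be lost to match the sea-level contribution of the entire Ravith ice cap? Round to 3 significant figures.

≈ 4.56 %

Equal sea-level rise means equal mass of meltwater, i.e. equal mass of ice lost.
Ice mass of Ravith: 6.390×10^15 kg; ice mass of Selis: 1.400×10^17 kg.
Fraction required = 6.390×10^15 / 1.400×10^17 = 0.0456 → 4.56 %.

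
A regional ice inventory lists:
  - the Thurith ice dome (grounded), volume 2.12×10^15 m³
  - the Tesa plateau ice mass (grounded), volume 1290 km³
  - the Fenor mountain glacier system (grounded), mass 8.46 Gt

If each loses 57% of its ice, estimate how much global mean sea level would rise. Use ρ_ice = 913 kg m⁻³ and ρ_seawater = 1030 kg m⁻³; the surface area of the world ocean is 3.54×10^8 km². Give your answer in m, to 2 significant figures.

Thurith: 0.57 × 2.12×10^15 m³ × (913/1030) = 1.071×10^15 m³ of water.
Tesa: 0.57 × 1290 km³ × (913/1030) = 651.8 km³ of water.
Fenor: 0.57 × 8.46 Gt = 4.822×10^12 kg; dividing by ρ_w = 1030 kg m⁻³ gives 4.682×10^9 m³ of water.
Total added water ≈ 1.072×10^15 m³ over 3.54×10^14 m² → Δh = 3.03 m.

≈ 3.0 m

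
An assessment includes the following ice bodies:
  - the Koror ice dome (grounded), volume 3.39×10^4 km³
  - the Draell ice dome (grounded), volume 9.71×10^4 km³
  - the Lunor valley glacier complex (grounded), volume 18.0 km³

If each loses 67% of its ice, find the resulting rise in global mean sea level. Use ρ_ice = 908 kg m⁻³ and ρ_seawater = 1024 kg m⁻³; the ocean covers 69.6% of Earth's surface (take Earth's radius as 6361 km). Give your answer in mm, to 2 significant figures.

Koror: 0.67 × 3.39×10^4 km³ × (908/1024) = 2.014×10^4 km³ of water.
Draell: 0.67 × 9.71×10^4 km³ × (908/1024) = 5.769×10^4 km³ of water.
Lunor: 0.67 × 18.0 km³ × (908/1024) = 10.69 km³ of water.
Total added water ≈ 7.784×10^13 m³ over 3.54×10^14 m² → Δh = 0.220 m = 220 mm.

≈ 220 mm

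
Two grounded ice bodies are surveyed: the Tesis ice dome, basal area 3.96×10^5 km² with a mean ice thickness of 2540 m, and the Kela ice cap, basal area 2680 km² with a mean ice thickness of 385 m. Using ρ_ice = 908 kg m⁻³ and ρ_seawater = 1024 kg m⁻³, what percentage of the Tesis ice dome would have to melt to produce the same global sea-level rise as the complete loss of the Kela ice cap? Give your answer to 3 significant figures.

Equal sea-level rise means equal mass of meltwater, i.e. equal mass of ice lost.
Ice mass of Kela: 9.369×10^14 kg; ice mass of Tesis: 9.133×10^17 kg.
Fraction required = 9.369×10^14 / 9.133×10^17 = 1.03×10^-3 → 0.103 %.

≈ 0.103 %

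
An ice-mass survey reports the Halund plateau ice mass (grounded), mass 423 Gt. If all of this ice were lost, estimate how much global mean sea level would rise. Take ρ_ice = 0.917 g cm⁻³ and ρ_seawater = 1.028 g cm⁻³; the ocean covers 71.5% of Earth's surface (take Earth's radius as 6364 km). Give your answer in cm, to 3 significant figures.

Halund: 423 Gt = 4.230×10^14 kg; dividing by ρ_w = 1.028 g cm⁻³ = 1028 kg m⁻³ gives 4.115×10^11 m³ of water.
Spread over 3.64×10^14 m² of ocean, Δh = 4.115×10^11 / 3.64×10^14 = 1.13×10^-3 m = 0.113 cm.

≈ 0.113 cm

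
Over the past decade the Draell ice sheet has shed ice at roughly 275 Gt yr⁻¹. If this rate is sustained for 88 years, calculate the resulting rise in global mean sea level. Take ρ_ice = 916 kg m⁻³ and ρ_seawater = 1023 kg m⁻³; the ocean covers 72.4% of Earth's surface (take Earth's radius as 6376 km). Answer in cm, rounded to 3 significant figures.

Total mass lost = 275 Gt/yr × 88 yr = 2.420×10^4 Gt = 2.420×10^16 kg.
ρ_w = 1023 kg m⁻³, so water volume = 2.420×10^16 / 1023 = 2.366×10^13 m³.
Δh = 2.366×10^13 / 3.70×10^14 = 0.0640 m = 6.40 cm.

≈ 6.40 cm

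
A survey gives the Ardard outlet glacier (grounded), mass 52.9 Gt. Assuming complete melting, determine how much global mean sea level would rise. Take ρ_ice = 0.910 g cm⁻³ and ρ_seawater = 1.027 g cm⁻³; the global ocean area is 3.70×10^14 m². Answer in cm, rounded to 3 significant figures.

≈ 0.0139 cm

Ardard: 52.9 Gt = 5.290×10^13 kg; dividing by ρ_w = 1.027 g cm⁻³ = 1027 kg m⁻³ gives 5.151×10^10 m³ of water.
Spread over 3.70×10^14 m² of ocean, Δh = 5.151×10^10 / 3.70×10^14 = 1.39×10^-4 m = 0.0139 cm.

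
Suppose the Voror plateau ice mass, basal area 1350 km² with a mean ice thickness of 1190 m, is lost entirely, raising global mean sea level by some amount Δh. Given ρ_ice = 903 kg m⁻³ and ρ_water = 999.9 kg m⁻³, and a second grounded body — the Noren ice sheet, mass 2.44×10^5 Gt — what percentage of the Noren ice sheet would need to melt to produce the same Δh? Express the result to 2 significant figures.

≈ 0.59 %

Equal sea-level rise means equal mass of meltwater, i.e. equal mass of ice lost.
Ice mass of Voror: 1.451×10^15 kg; ice mass of Noren: 2.440×10^17 kg.
Fraction required = 1.451×10^15 / 2.440×10^17 = 5.95×10^-3 → 0.59 %.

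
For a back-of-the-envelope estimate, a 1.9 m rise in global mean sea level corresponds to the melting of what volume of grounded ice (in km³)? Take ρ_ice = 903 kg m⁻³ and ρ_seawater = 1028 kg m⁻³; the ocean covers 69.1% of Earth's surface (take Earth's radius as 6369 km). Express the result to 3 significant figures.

Required water volume = Δh × A = 1.9 m × 3.52×10^14 m² = 6.692×10^14 m³ = 6.692×10^5 km³.
Ice volume = water volume × ρ_w/ρ_ice = 6.692×10^5 × 1028/903 = 7.62×10^5 km³.

≈ 7.62×10^5 km³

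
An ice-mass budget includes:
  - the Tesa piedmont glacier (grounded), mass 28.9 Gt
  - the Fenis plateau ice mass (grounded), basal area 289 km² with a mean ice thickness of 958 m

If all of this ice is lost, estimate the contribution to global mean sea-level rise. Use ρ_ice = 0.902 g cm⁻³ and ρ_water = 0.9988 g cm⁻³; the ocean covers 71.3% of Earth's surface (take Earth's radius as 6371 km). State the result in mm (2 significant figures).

≈ 0.77 mm

Tesa: 28.9 Gt = 2.890×10^13 kg; dividing by ρ_w = 0.9988 g cm⁻³ = 998.8 kg m⁻³ gives 2.893×10^10 m³ of water.
Fenis: ice volume = 289 km² × 958 m = 276.9 km³; 276.9 × (902/998.8) = 250.0 km³ of water.
Total added water ≈ 2.790×10^11 m³ over 3.64×10^14 m² → Δh = 7.67×10^-4 m = 0.77 mm.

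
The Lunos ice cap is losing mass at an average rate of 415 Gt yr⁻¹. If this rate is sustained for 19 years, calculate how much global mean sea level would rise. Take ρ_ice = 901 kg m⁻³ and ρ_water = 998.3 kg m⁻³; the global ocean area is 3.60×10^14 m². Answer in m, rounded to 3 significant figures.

Total mass lost = 415 Gt/yr × 19 yr = 7885 Gt = 7.885×10^15 kg.
ρ_w = 998.3 kg m⁻³, so water volume = 7.885×10^15 / 998.3 = 7.898×10^12 m³.
Δh = 7.898×10^12 / 3.60×10^14 = 0.0219 m.

≈ 0.0219 m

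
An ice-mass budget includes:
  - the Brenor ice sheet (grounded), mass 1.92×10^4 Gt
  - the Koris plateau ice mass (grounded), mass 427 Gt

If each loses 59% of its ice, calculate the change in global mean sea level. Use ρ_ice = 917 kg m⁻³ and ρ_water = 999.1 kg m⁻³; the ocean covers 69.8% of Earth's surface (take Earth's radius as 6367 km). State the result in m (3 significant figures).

≈ 0.0326 m

Brenor: 0.59 × 1.92×10^4 Gt = 1.133×10^16 kg; dividing by ρ_w = 999.1 kg m⁻³ gives 1.134×10^13 m³ of water.
Koris: 0.59 × 427 Gt = 2.519×10^14 kg; dividing by ρ_w = 999.1 kg m⁻³ gives 2.522×10^11 m³ of water.
Total added water ≈ 1.159×10^13 m³ over 3.56×10^14 m² → Δh = 0.0326 m.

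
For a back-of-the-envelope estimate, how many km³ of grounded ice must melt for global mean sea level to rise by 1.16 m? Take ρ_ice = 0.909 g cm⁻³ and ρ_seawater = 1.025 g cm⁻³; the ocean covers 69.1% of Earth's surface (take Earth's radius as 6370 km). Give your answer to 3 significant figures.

Required water volume = Δh × A = 1.16 m × 3.52×10^14 m² = 4.087×10^14 m³ = 4.087×10^5 km³.
Ice volume = water volume × ρ_w/ρ_ice = 4.087×10^5 × 1025/909 = 4.61×10^5 km³.

≈ 4.61×10^5 km³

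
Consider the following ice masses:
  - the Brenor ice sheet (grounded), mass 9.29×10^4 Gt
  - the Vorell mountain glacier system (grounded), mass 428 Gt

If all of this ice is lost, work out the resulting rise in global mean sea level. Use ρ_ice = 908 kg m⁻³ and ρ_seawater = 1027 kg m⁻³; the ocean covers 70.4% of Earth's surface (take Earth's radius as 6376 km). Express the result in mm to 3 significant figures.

Brenor: 9.29×10^4 Gt = 9.290×10^16 kg; dividing by ρ_w = 1027 kg m⁻³ gives 9.046×10^13 m³ of water.
Vorell: 428 Gt = 4.280×10^14 kg; dividing by ρ_w = 1027 kg m⁻³ gives 4.167×10^11 m³ of water.
Total added water ≈ 9.087×10^13 m³ over 3.60×10^14 m² → Δh = 0.253 m = 253 mm.

≈ 253 mm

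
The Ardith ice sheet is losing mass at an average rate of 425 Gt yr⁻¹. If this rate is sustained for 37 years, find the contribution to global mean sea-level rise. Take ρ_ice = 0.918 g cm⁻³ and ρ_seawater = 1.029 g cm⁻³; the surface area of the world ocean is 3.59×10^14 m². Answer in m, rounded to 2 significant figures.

≈ 0.043 m

Total mass lost = 425 Gt/yr × 37 yr = 1.572×10^4 Gt = 1.572×10^16 kg.
ρ_w = 1.029 g cm⁻³ = 1029 kg m⁻³, so water volume = 1.572×10^16 / 1029 = 1.528×10^13 m³.
Δh = 1.528×10^13 / 3.59×10^14 = 0.0426 m.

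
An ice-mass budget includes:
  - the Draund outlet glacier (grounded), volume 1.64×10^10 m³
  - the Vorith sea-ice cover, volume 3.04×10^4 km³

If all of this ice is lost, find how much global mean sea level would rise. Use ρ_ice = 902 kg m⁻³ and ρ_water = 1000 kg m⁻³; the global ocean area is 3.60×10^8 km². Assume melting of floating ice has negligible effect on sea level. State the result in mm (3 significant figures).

≈ 0.0411 mm

Draund: 1.64×10^10 m³ × (902/1000) = 1.479×10^10 m³ of water.
The Vorith sea-ice cover is floating and already displaces its own weight of water, so its melt adds essentially nothing to sea level.
Total added water ≈ 1.479×10^10 m³ over 3.60×10^14 m² → Δh = 4.11×10^-5 m = 0.0411 mm.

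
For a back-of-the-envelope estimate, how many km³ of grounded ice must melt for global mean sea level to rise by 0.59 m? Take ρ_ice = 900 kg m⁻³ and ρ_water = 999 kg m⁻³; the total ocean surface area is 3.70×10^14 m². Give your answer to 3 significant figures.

≈ 2.42×10^5 km³

Required water volume = Δh × A = 0.59 m × 3.70×10^14 m² = 2.183×10^14 m³ = 2.183×10^5 km³.
Ice volume = water volume × ρ_w/ρ_ice = 2.183×10^5 × 999/900 = 2.42×10^5 km³.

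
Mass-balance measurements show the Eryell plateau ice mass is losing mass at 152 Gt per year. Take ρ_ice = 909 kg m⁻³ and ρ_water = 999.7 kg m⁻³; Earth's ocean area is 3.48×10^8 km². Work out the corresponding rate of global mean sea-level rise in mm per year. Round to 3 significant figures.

≈ 0.437 mm/yr

ρ_w = 999.7 kg m⁻³. Annual water volume added = 152 Gt / ρ_w = 1.520×10^14 kg / 999.7 kg m⁻³ = 1.520×10^11 m³.
Δh per year = 1.520×10^11 / 3.48×10^14 = 4.37×10^-4 m = 0.437 mm.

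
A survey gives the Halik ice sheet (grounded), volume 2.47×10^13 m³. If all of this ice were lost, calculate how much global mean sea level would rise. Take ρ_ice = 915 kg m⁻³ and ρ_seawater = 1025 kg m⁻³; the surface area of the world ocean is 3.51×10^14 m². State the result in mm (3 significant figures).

Halik: 2.47×10^13 m³ × (915/1025) = 2.205×10^13 m³ of water.
Spread over 3.51×10^14 m² of ocean, Δh = 2.205×10^13 / 3.51×10^14 = 0.0628 m = 62.8 mm.

≈ 62.8 mm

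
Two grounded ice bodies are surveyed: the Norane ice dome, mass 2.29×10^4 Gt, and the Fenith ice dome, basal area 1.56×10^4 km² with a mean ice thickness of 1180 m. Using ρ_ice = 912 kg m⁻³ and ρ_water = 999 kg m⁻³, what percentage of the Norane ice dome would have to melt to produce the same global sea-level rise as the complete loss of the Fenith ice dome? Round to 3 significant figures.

Equal sea-level rise means equal mass of meltwater, i.e. equal mass of ice lost.
Ice mass of Fenith: 1.679×10^16 kg; ice mass of Norane: 2.290×10^16 kg.
Fraction required = 1.679×10^16 / 2.290×10^16 = 0.733 → 73.3 %.

≈ 73.3 %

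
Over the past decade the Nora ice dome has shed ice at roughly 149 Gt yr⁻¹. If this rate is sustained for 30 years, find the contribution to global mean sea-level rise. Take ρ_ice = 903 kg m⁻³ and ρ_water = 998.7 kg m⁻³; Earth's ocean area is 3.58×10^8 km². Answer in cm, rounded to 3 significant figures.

Total mass lost = 149 Gt/yr × 30 yr = 4470 Gt = 4.470×10^15 kg.
ρ_w = 998.7 kg m⁻³, so water volume = 4.470×10^15 / 998.7 = 4.476×10^12 m³.
Δh = 4.476×10^12 / 3.58×10^14 = 0.0125 m = 1.25 cm.

≈ 1.25 cm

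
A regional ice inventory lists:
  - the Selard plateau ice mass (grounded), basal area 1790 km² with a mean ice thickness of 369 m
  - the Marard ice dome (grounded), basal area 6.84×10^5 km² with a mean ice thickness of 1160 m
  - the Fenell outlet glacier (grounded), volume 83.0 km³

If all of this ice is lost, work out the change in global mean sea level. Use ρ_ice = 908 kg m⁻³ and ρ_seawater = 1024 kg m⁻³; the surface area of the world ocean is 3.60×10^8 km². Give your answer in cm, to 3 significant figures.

Selard: ice volume = 1790 km² × 369 m = 660.5 km³; 660.5 × (908/1024) = 585.7 km³ of water.
Marard: ice volume = 6.84×10^5 km² × 1160 m = 7.934×10^5 km³; 7.934×10^5 × (908/1024) = 7.036×10^5 km³ of water.
Fenell: 83.0 km³ × (908/1024) = 73.60 km³ of water.
Total added water ≈ 7.042×10^14 m³ over 3.60×10^14 m² → Δh = 1.96 m = 196 cm.

≈ 196 cm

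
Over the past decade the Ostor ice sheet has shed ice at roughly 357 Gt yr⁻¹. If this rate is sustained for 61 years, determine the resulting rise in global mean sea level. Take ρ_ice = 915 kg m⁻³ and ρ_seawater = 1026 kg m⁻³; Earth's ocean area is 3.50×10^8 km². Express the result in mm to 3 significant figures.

≈ 60.6 mm

Total mass lost = 357 Gt/yr × 61 yr = 2.178×10^4 Gt = 2.178×10^16 kg.
ρ_w = 1026 kg m⁻³, so water volume = 2.178×10^16 / 1026 = 2.123×10^13 m³.
Δh = 2.123×10^13 / 3.50×10^14 = 0.0606 m = 60.6 mm.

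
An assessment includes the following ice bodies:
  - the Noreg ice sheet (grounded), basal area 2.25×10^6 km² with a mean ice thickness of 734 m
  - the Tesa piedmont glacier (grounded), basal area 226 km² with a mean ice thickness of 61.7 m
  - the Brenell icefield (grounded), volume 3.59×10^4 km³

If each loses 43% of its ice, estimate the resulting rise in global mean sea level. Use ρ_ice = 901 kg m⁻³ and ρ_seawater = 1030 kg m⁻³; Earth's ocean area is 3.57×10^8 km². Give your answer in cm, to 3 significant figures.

Noreg: ice volume = 2.25×10^6 km² × 734 m = 1.652×10^6 km³; 0.43 × 1.652×10^6 × (901/1030) = 6.212×10^5 km³ of water.
Tesa: ice volume = 226 km² × 61.7 m = 13.94 km³; 0.43 × 13.94 × (901/1030) = 5.245 km³ of water.
Brenell: 0.43 × 3.59×10^4 km³ × (901/1030) = 1.350×10^4 km³ of water.
Total added water ≈ 6.347×10^14 m³ over 3.57×10^14 m² → Δh = 1.78 m = 178 cm.

≈ 178 cm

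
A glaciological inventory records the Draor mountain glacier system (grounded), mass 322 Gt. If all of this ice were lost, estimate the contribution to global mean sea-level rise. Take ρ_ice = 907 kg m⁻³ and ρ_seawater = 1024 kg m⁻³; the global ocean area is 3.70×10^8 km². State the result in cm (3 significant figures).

Draor: 322 Gt = 3.220×10^14 kg; dividing by ρ_w = 1024 kg m⁻³ gives 3.145×10^11 m³ of water.
Spread over 3.70×10^14 m² of ocean, Δh = 3.145×10^11 / 3.70×10^14 = 8.50×10^-4 m = 0.0850 cm.

≈ 0.0850 cm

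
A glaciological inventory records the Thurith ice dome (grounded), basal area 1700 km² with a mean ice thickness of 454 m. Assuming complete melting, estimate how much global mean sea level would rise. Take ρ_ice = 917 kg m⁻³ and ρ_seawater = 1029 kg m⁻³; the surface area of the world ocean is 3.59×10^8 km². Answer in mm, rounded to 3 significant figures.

Thurith: ice volume = 1700 km² × 454 m = 771.8 km³; 771.8 × (917/1029) = 687.8 km³ of water.
Spread over 3.59×10^14 m² of ocean, Δh = 6.878×10^11 / 3.59×10^14 = 1.92×10^-3 m = 1.92 mm.

≈ 1.92 mm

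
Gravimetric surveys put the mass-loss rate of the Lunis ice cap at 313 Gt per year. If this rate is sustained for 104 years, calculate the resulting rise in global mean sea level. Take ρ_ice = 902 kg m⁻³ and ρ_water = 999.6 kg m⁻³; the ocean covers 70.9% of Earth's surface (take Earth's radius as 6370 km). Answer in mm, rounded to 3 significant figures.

Total mass lost = 313 Gt/yr × 104 yr = 3.255×10^4 Gt = 3.255×10^16 kg.
ρ_w = 999.6 kg m⁻³, so water volume = 3.255×10^16 / 999.6 = 3.257×10^13 m³.
Δh = 3.257×10^13 / 3.62×10^14 = 0.0901 m = 90.1 mm.

≈ 90.1 mm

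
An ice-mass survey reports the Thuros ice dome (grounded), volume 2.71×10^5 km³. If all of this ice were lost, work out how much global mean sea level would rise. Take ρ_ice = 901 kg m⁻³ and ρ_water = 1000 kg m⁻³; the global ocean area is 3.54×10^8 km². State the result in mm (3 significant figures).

Thuros: 2.71×10^5 km³ × (901/1000) = 2.442×10^5 km³ of water.
Spread over 3.54×10^14 m² of ocean, Δh = 2.442×10^14 / 3.54×10^14 = 0.690 m = 690 mm.

≈ 690 mm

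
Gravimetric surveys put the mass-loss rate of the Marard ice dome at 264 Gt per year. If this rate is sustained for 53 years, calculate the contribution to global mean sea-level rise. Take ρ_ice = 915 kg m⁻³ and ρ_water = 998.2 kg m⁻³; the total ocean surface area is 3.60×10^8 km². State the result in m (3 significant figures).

Total mass lost = 264 Gt/yr × 53 yr = 1.399×10^4 Gt = 1.399×10^16 kg.
ρ_w = 998.2 kg m⁻³, so water volume = 1.399×10^16 / 998.2 = 1.402×10^13 m³.
Δh = 1.402×10^13 / 3.60×10^14 = 0.0389 m.

≈ 0.0389 m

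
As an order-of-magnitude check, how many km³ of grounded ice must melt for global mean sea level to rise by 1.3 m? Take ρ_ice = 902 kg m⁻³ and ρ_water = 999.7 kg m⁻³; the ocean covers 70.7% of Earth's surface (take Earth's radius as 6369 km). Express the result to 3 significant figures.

≈ 5.19×10^5 km³

Required water volume = Δh × A = 1.3 m × 3.60×10^14 m² = 4.685×10^14 m³ = 4.685×10^5 km³.
Ice volume = water volume × ρ_w/ρ_ice = 4.685×10^5 × 999.7/902 = 5.19×10^5 km³.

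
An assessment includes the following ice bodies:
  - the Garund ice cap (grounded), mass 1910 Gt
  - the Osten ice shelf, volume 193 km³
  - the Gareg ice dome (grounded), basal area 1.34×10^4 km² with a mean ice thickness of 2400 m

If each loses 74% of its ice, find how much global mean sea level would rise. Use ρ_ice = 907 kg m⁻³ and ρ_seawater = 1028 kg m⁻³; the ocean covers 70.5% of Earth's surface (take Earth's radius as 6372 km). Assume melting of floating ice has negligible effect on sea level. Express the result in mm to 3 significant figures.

Garund: 0.74 × 1910 Gt = 1.413×10^15 kg; dividing by ρ_w = 1028 kg m⁻³ gives 1.375×10^12 m³ of water.
The Osten ice shelf is floating and already displaces its own weight of water, so its melt adds essentially nothing to sea level.
Gareg: ice volume = 1.34×10^4 km² × 2400 m = 3.216×10^4 km³; 0.74 × 3.216×10^4 × (907/1028) = 2.100×10^4 km³ of water.
Total added water ≈ 2.237×10^13 m³ over 3.60×10^14 m² → Δh = 0.0622 m = 62.2 mm.

≈ 62.2 mm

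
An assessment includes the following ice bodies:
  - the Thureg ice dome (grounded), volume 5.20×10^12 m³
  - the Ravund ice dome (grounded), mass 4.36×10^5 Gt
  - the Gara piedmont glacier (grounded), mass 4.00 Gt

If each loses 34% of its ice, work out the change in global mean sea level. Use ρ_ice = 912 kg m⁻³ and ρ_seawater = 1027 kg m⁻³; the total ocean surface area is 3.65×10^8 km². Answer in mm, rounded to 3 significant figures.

≈ 400 mm

Thureg: 0.34 × 5.20×10^12 m³ × (912/1027) = 1.570×10^12 m³ of water.
Ravund: 0.34 × 4.36×10^5 Gt = 1.482×10^17 kg; dividing by ρ_w = 1027 kg m⁻³ gives 1.443×10^14 m³ of water.
Gara: 0.34 × 4.00 Gt = 1.360×10^12 kg; dividing by ρ_w = 1027 kg m⁻³ gives 1.324×10^9 m³ of water.
Total added water ≈ 1.459×10^14 m³ over 3.65×10^14 m² → Δh = 0.400 m = 400 mm.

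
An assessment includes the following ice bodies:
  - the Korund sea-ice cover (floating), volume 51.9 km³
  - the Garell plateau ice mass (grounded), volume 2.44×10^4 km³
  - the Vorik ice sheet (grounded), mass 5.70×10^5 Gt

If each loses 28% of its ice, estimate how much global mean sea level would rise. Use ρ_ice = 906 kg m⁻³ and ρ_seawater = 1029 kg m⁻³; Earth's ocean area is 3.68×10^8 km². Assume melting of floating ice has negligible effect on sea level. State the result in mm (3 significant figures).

The Korund sea-ice cover is floating and already displaces its own weight of water, so its melt adds essentially nothing to sea level.
Garell: 0.28 × 2.44×10^4 km³ × (906/1029) = 6015 km³ of water.
Vorik: 0.28 × 5.70×10^5 Gt = 1.596×10^17 kg; dividing by ρ_w = 1029 kg m⁻³ gives 1.551×10^14 m³ of water.
Total added water ≈ 1.611×10^14 m³ over 3.68×10^14 m² → Δh = 0.438 m = 438 mm.

≈ 438 mm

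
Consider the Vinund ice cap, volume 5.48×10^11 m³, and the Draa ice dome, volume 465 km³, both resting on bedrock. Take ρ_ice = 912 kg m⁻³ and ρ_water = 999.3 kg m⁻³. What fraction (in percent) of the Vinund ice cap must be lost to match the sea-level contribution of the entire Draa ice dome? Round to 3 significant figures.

Equal sea-level rise means equal mass of meltwater, i.e. equal mass of ice lost.
Ice mass of Draa: 4.241×10^14 kg; ice mass of Vinund: 4.998×10^14 kg.
Fraction required = 4.241×10^14 / 4.998×10^14 = 0.849 → 84.9 %.

≈ 84.9 %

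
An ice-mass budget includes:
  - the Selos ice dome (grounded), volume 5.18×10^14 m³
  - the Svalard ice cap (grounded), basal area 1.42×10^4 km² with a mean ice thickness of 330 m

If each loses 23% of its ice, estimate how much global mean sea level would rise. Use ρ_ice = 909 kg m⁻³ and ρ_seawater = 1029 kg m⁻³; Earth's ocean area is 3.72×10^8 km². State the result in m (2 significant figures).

≈ 0.29 m

Selos: 0.23 × 5.18×10^14 m³ × (909/1029) = 1.052×10^14 m³ of water.
Svalard: ice volume = 1.42×10^4 km² × 330 m = 4686 km³; 0.23 × 4686 × (909/1029) = 952.1 km³ of water.
Total added water ≈ 1.062×10^14 m³ over 3.72×10^14 m² → Δh = 0.285 m.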